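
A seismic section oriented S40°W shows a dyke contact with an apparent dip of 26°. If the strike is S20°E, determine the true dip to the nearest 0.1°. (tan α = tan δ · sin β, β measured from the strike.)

β = acute angle between strike S20°E and section S40°W = 60°.
tan(true dip) = tan 26° / sin 60° = 0.5632
true dip = arctan 0.5632 = 29.39°

29.4°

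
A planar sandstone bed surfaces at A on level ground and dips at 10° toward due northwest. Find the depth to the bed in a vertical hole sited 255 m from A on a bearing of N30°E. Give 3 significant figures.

11.6 m

The hole lies 75° from the dip direction, so the down-dip offset is 255 × cos 75° = 66.00 m.
Depth = down-dip offset × tan(dip) = 66.00 × tan 10° = 66.00 × 0.1763
Depth = 11.64 m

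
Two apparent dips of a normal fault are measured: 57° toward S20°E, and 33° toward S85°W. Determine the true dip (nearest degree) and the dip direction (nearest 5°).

true dip 62°, dip direction 195°

The two traces are lines in the plane: v₁ = (sin 160°·cos 57°, cos 160°·cos 57°, −sin 57°), v₂ = (sin 265°·cos 33°, cos 265°·cos 33°, −sin 33°).
The plane normal is n = v₁ × v₂ ∝ (-0.217, -0.802, 0.441).
tan δ = √(n_x²+n_y²)/n_z = 0.831/0.441, so δ = 62.0°.
The horizontal component of n points toward azimuth atan2(n_x, n_y) = 195°, the dip direction.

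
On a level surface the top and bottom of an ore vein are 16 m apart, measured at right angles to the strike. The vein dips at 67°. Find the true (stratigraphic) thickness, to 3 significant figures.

True thickness t = w · sin(dip) = 16 × sin 67°
t = 16 × 0.9205 = 14.728 m

14.7 m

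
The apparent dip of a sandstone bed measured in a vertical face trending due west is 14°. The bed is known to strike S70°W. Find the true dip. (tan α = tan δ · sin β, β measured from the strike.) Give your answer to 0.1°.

36.1°

The section is 20° from the strike.
tan δ = tan α / sin β = tan 14° / sin 20° = 0.2493 / 0.3420 = 0.7290
true dip = arctan 0.7290 = 36.09°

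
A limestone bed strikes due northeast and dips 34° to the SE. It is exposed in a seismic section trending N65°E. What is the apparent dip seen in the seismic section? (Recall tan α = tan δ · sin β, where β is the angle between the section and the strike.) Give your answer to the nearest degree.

Angle between strike (due northeast) and section (N65°E): β = 20°.
tan(apparent dip) = tan 34° · sin 20° = 0.2307
α = arctan(0.2307) = 12.99°

13°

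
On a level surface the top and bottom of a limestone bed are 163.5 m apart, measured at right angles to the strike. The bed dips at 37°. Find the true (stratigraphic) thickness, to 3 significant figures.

98.4 m

True thickness t = w · sin(dip) = 163.5 × sin 37°
t = 163.5 × 0.6018 = 98.397 m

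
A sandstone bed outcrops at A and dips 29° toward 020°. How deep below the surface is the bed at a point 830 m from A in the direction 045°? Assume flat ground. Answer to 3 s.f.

417 m

The hole lies 25° from the dip direction, so the down-dip offset is 830 × cos 25° = 752.24 m.
Depth = down-dip offset × tan(dip) = 752.24 × tan 29° = 752.24 × 0.5543
Depth = 416.97 m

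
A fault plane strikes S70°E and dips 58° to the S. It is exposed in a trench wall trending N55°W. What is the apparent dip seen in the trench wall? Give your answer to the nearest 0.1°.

22.5°

The strike is S70°E and the section trends N55°W; the acute angle between them is β = 15°.
tan α = tan 58° × sin 15° = 1.6003 × 0.2588 = 0.4142
apparent dip = arctan 0.4142 = 22.50°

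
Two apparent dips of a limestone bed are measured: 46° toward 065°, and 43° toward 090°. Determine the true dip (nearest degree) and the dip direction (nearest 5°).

Represent each trace as a vector plunging at its apparent dip toward its trend (east-north-up frame): v₁ = (0.630, 0.294, -0.719), v₂ = (0.731, 0.000, -0.682).
The plane normal is n = v₁ × v₂ ∝ (0.200, 0.097, 0.215).
tan δ = √(n_x²+n_y²)/n_z = 0.222/0.215, so δ = 46.0°.
Dip direction = azimuth of (n_x, n_y) = atan2(0.200, 0.097) = 64°.

true dip 46°, dip direction 065°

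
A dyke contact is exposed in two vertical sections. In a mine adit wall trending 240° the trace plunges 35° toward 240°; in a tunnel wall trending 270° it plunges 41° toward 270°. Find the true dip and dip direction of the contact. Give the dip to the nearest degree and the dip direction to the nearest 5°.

true dip 41°, dip direction 275°

Each apparent-dip line lies in the plane. As unit vectors (x east, y north, z up), v₁ plunges 35°→240° and v₂ plunges 41°→270°.
Cross product v₁ × v₂ gives the pole to the plane: n ∝ (-0.269, 0.033, 0.309).
True dip = arccos(n_z / |n|) = arccos(0.7523) = 41.2°.
Dip direction = atan2(-0.269, 0.033) = 277° (azimuth of n's horizontal projection).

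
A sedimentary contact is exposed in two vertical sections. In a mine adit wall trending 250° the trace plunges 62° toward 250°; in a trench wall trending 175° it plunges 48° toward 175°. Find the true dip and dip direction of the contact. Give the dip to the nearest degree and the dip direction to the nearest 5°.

The two traces are lines in the plane: v₁ = (sin 250°·cos 62°, cos 250°·cos 62°, −sin 62°), v₂ = (sin 175°·cos 48°, cos 175°·cos 48°, −sin 48°).
The plane normal is n = v₁ × v₂ ∝ (-0.469, -0.379, 0.303).
tan δ = √(n_x²+n_y²)/n_z = 0.603/0.303, so δ = 63.3°.
Dip direction = azimuth of (n_x, n_y) = atan2(-0.469, -0.379) = 231°.

true dip 63°, dip direction 230°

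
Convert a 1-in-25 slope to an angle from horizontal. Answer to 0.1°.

2.3°

tan θ = 1/25 = 0.0400
θ = arctan(0.0400) = 2.29°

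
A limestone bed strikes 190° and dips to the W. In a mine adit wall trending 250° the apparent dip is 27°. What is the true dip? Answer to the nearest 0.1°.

β = acute angle between strike 190° and section 250° = 60°.
tan(true dip) = tan 27° / sin 60° = 0.5883
true dip = arctan 0.5883 = 30.47°

30.5°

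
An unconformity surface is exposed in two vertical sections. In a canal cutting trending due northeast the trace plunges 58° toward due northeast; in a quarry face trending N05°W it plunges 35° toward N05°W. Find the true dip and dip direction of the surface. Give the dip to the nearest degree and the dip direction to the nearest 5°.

true dip 59°, dip direction 060°

Represent each trace as a vector plunging at its apparent dip toward its trend (east-north-up frame): v₁ = (0.375, 0.375, -0.848), v₂ = (-0.071, 0.816, -0.574).
The plane normal is n = v₁ × v₂ ∝ (0.477, 0.275, 0.333).
Dip δ = arctan(|n_h|/n_z) = arctan(0.551/0.333) = 58.9°.
Dip direction = atan2(0.477, 0.275) = 60° (azimuth of n's horizontal projection).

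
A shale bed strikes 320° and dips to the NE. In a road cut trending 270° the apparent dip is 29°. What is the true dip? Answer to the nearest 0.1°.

35.9°

The section is 50° from the strike.
tan δ = tan α / sin β = tan 29° / sin 50° = 0.5543 / 0.7660 = 0.7236
δ = arctan(0.7236) = 35.89°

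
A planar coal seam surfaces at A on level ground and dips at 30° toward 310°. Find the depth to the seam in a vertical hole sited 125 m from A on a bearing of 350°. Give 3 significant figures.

55.3 m

The hole lies 40° from the dip direction, so the down-dip offset is 125 × cos 40° = 95.76 m.
Depth = down-dip offset × tan(dip) = 95.76 × tan 30° = 95.76 × 0.5774
Depth = 55.28 m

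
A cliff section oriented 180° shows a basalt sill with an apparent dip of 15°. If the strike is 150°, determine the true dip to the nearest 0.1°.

28.2°

β = acute angle between strike 150° and section 180° = 30°.
tan(true dip) = tan 15° / sin 30° = 0.5359
true dip = arctan 0.5359 = 28.19°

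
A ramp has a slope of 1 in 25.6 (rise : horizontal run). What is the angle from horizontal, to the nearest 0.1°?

tan θ = 1/25.6 = 0.0391
θ = arctan(0.0391) = 2.24°

2.2°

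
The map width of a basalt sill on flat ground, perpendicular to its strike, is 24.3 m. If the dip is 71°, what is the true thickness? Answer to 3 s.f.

23.0 m

True thickness t = w · sin(dip) = 24.3 × sin 71°
t = 24.3 × 0.9455 = 22.976 m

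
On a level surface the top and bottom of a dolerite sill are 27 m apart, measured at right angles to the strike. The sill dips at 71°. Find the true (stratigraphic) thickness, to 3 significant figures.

25.5 m

True thickness t = w · sin(dip) = 27 × sin 71°
t = 27 × 0.9455 = 25.529 m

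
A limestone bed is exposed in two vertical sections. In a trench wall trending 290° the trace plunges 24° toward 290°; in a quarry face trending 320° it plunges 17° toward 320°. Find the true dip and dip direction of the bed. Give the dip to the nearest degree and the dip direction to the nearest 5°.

Represent each trace as a vector plunging at its apparent dip toward its trend (east-north-up frame): v₁ = (-0.858, 0.312, -0.407), v₂ = (-0.615, 0.733, -0.292).
Cross product v₁ × v₂ gives the pole to the plane: n ∝ (-0.207, 0.001, 0.437).
tan δ = √(n_x²+n_y²)/n_z = 0.207/0.437, so δ = 25.3°.
Dip direction = atan2(-0.207, 0.001) = 270° (azimuth of n's horizontal projection).

true dip 25°, dip direction 270°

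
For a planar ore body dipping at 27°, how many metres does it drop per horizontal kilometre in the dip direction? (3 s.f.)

drop per km = 1000 × tan 27° = 1000 × 0.5095

510 m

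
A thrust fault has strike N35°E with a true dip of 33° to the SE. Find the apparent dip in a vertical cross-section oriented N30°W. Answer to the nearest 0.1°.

The section lies 65° from the strike.
tan α = tan 33° × sin 65° = 0.6494 × 0.9063 = 0.5886
α = arctan(0.5886) = 30.48°

30.5°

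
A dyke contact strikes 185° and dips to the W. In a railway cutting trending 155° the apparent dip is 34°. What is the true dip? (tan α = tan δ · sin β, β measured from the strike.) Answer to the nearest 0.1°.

β = acute angle between strike 185° and section 155° = 30°.
tan(true dip) = tan 34° / sin 30° = 1.3490
δ = arctan(1.3490) = 53.45°

53.5°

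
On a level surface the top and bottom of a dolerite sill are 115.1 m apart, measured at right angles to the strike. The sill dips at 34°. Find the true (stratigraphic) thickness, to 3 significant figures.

64.4 m

True thickness t = w · sin(dip) = 115.1 × sin 34°
t = 115.1 × 0.5592 = 64.363 m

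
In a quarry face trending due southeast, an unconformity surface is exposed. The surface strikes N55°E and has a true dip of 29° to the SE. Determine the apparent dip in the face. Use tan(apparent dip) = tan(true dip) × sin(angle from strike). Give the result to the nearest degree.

Angle between strike (N55°E) and section (due southeast): β = 80°.
tan(apparent dip) = tan 29° · sin 80° = 0.5459
apparent dip = arctan 0.5459 = 28.63°

29°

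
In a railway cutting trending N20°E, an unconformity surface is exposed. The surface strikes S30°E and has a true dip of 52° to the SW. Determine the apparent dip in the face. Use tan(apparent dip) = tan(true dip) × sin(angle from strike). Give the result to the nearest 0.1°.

The section lies 50° from the strike.
tan(apparent dip) = tan 52° · sin 50° = 0.9805
apparent dip = arctan 0.9805 = 44.44°

44.4°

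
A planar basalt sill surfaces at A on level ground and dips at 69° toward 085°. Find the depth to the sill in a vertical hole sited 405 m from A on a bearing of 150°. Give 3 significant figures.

The hole lies 65° from the dip direction, so the down-dip offset is 405 × cos 65° = 171.16 m.
Depth = down-dip offset × tan(dip) = 171.16 × tan 69° = 171.16 × 2.6051
Depth = 445.89 m

446 m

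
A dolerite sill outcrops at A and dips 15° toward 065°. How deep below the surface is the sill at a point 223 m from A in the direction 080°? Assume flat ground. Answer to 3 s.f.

57.7 m

The hole lies 15° from the dip direction, so the down-dip offset is 223 × cos 15° = 215.40 m.
Depth = down-dip offset × tan(dip) = 215.40 × tan 15° = 215.40 × 0.2679
Depth = 57.72 m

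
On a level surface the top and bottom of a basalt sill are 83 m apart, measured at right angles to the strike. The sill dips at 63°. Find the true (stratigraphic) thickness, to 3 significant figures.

74.0 m

True thickness t = w · sin(dip) = 83 × sin 63°
t = 83 × 0.8910 = 73.954 m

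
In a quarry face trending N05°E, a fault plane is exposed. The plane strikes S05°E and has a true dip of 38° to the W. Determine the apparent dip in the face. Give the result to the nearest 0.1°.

7.7°

The strike is S05°E and the section trends N05°E; the acute angle between them is β = 10°.
tan(apparent dip) = tan 38° · sin 10° = 0.1357
apparent dip = arctan 0.1357 = 7.73°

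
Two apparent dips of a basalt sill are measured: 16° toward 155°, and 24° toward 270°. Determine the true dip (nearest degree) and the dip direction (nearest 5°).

true dip 35°, dip direction 220°

Each apparent-dip line lies in the plane. As unit vectors (x east, y north, z up), v₁ plunges 16°→155° and v₂ plunges 24°→270°.
The plane normal is n = v₁ × v₂ ∝ (-0.354, -0.417, 0.796).
Dip δ = arctan(|n_h|/n_z) = arctan(0.547/0.796) = 34.5°.
The horizontal component of n points toward azimuth atan2(n_x, n_y) = 220°, the dip direction.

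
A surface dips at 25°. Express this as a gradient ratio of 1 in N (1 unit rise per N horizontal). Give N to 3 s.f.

1 in 2.14

1 : N means tan θ = 1/N, so N = 1/tan 25° = 1/0.4663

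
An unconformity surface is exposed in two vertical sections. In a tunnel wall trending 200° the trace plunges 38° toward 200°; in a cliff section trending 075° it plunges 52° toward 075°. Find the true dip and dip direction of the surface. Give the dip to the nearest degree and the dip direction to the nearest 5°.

The two traces are lines in the plane: v₁ = (sin 200°·cos 38°, cos 200°·cos 38°, −sin 38°), v₂ = (sin 75°·cos 52°, cos 75°·cos 52°, −sin 52°).
n = v₁ × v₂ = (0.682, -0.579, 0.397) (taken with n_z > 0).
Dip δ = arctan(|n_h|/n_z) = arctan(0.894/0.397) = 66.0°.
The horizontal component of n points toward azimuth atan2(n_x, n_y) = 130°, the dip direction.

true dip 66°, dip direction 130°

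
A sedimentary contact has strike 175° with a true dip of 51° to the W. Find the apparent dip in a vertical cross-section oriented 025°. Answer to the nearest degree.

32°

The section lies 30° from the strike.
tan(apparent dip) = tan 51° · sin 30° = 0.6174
apparent dip = arctan 0.6174 = 31.69°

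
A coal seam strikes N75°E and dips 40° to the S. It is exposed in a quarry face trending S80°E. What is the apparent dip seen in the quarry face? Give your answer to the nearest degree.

The section lies 25° from the strike.
tan α = tan 40° × sin 25° = 0.8391 × 0.4226 = 0.3546
apparent dip = arctan 0.3546 = 19.53°

20°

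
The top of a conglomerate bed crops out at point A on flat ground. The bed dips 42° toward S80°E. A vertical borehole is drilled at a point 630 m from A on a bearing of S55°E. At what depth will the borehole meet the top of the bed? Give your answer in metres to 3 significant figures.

514 m

The hole lies 25° from the dip direction, so the down-dip offset is 630 × cos 25° = 570.97 m.
Depth = down-dip offset × tan(dip) = 570.97 × tan 42° = 570.97 × 0.9004
Depth = 514.11 m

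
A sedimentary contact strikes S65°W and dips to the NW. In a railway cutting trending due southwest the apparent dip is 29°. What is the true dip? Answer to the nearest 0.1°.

The section is 20° from the strike.
tan(true dip) = tan 29° / sin 20° = 1.6207
true dip = arctan 1.6207 = 58.32°

58.3°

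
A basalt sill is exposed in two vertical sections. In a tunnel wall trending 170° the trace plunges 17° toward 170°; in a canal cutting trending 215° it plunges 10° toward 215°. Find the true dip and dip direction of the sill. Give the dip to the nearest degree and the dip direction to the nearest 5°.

true dip 17°, dip direction 160°

The two traces are lines in the plane: v₁ = (sin 170°·cos 17°, cos 170°·cos 17°, −sin 17°), v₂ = (sin 215°·cos 10°, cos 215°·cos 10°, −sin 10°).
n = v₁ × v₂ = (0.072, -0.194, 0.666) (taken with n_z > 0).
Dip δ = arctan(|n_h|/n_z) = arctan(0.207/0.666) = 17.3°.
The horizontal component of n points toward azimuth atan2(n_x, n_y) = 160°, the dip direction.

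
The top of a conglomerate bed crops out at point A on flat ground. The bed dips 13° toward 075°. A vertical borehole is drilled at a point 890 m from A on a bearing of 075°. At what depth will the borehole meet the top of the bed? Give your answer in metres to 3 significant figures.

205 m

The hole is directly down-dip from the outcrop, so the down-dip offset is 890 m.
Depth = down-dip offset × tan(dip) = 890.00 × tan 13° = 890.00 × 0.2309
Depth = 205.47 m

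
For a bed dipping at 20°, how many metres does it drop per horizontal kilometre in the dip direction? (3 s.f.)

drop per km = 1000 × tan 20° = 1000 × 0.3640

364 m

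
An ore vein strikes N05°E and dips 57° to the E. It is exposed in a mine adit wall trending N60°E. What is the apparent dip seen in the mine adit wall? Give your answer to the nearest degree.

52°

The section lies 55° from the strike.
tan α = tan 57° × sin 55° = 1.5399 × 0.8192 = 1.2614
α = arctan(1.2614) = 51.59°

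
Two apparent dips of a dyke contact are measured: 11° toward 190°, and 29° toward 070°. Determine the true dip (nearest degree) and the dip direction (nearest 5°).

Each apparent-dip line lies in the plane. As unit vectors (x east, y north, z up), v₁ plunges 11°→190° and v₂ plunges 29°→070°.
Cross product v₁ × v₂ gives the pole to the plane: n ∝ (0.526, -0.239, 0.744).
tan δ = √(n_x²+n_y²)/n_z = 0.578/0.744, so δ = 37.8°.
Dip direction = azimuth of (n_x, n_y) = atan2(0.526, -0.239) = 114°.

true dip 38°, dip direction 115°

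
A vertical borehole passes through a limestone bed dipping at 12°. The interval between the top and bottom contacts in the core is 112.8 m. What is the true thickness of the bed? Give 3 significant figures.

True thickness t = h · cos(dip) = 112.8 × cos 12°
t = 112.8 × 0.9781 = 110.335 m

110 m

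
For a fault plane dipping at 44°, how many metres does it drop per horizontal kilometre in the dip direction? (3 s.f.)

966 m

drop per km = 1000 × tan 44° = 1000 × 0.9657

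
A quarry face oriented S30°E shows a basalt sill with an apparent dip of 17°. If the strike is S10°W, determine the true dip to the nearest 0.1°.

25.4°

The section is 40° from the strike.
tan δ = tan α / sin β = tan 17° / sin 40° = 0.3057 / 0.6428 = 0.4756
true dip = arctan 0.4756 = 25.44°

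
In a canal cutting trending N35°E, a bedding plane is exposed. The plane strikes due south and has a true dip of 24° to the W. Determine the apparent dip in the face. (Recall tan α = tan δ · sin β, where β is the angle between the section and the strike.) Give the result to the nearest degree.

14°

Angle between strike (due south) and section (N35°E): β = 35°.
tan α = tan 24° × sin 35° = 0.4452 × 0.5736 = 0.2554
α = arctan(0.2554) = 14.33°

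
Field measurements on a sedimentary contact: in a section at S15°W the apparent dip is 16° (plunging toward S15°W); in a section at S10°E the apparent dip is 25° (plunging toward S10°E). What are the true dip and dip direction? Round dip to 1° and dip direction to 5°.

true dip 30°, dip direction 135°

Represent each trace as a vector plunging at its apparent dip toward its trend (east-north-up frame): v₁ = (-0.249, -0.929, -0.276), v₂ = (0.157, -0.893, -0.423).
The plane normal is n = v₁ × v₂ ∝ (0.146, -0.149, 0.368).
Dip δ = arctan(|n_h|/n_z) = arctan(0.209/0.368) = 29.5°.
Dip direction = azimuth of (n_x, n_y) = atan2(0.146, -0.149) = 135°.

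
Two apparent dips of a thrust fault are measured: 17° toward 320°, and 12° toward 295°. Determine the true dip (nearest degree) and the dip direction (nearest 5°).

true dip 19°, dip direction 345°

Each apparent-dip line lies in the plane. As unit vectors (x east, y north, z up), v₁ plunges 17°→320° and v₂ plunges 12°→295°.
Cross product v₁ × v₂ gives the pole to the plane: n ∝ (-0.031, 0.131, 0.395).
True dip = arccos(n_z / |n|) = arccos(0.9463) = 18.9°.
The horizontal component of n points toward azimuth atan2(n_x, n_y) = 347°, the dip direction.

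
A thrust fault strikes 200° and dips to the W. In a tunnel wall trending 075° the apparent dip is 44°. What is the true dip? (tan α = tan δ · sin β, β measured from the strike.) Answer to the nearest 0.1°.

The section is 55° from the strike.
tan δ = tan α / sin β = tan 44° / sin 55° = 0.9657 / 0.8192 = 1.1789
δ = arctan(1.1789) = 49.69°

49.7°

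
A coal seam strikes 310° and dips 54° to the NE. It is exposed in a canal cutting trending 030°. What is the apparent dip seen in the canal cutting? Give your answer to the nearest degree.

The section lies 80° from the strike.
tan α = tan 54° × sin 80° = 1.3764 × 0.9848 = 1.3555
apparent dip = arctan 1.3555 = 53.58°

54°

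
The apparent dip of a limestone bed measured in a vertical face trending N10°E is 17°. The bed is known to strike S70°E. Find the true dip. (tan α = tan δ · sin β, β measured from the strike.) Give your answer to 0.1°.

The section is 80° from the strike.
tan δ = tan α / sin β = tan 17° / sin 80° = 0.3057 / 0.9848 = 0.3104
δ = arctan(0.3104) = 17.25°

17.2°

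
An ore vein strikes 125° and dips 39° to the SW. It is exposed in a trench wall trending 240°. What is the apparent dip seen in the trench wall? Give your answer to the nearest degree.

36°

The strike is 125° and the section trends 240°; the acute angle between them is β = 65°.
tan α = tan 39° × sin 65° = 0.8098 × 0.9063 = 0.7339
α = arctan(0.7339) = 36.28°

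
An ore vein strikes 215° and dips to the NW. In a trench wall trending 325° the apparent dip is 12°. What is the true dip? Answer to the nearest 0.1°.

The section is 70° from the strike.
tan(true dip) = tan 12° / sin 70° = 0.2262
true dip = arctan 0.2262 = 12.75°

12.7°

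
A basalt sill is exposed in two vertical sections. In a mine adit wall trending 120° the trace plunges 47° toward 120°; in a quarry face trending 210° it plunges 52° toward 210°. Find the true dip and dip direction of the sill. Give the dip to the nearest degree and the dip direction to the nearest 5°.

Each apparent-dip line lies in the plane. As unit vectors (x east, y north, z up), v₁ plunges 47°→120° and v₂ plunges 52°→210°.
Cross product v₁ × v₂ gives the pole to the plane: n ∝ (0.121, -0.691, 0.420).
True dip = arccos(n_z / |n|) = arccos(0.5138) = 59.1°.
The horizontal component of n points toward azimuth atan2(n_x, n_y) = 170°, the dip direction.

true dip 59°, dip direction 170°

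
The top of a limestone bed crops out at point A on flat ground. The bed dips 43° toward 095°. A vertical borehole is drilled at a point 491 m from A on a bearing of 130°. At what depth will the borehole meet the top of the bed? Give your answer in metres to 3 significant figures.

375 m

The hole lies 35° from the dip direction, so the down-dip offset is 491 × cos 35° = 402.20 m.
Depth = down-dip offset × tan(dip) = 402.20 × tan 43° = 402.20 × 0.9325
Depth = 375.06 m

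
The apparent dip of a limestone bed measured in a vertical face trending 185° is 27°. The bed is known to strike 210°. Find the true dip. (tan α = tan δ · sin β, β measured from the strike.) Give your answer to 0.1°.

The section is 25° from the strike.
tan(true dip) = tan 27° / sin 25° = 1.2056
δ = arctan(1.2056) = 50.33°

50.3°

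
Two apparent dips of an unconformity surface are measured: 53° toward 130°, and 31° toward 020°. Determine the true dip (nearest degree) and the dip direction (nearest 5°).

true dip 60°, dip direction 090°

Each apparent-dip line lies in the plane. As unit vectors (x east, y north, z up), v₁ plunges 53°→130° and v₂ plunges 31°→020°.
n = v₁ × v₂ = (0.843, 0.003, 0.485) (taken with n_z > 0).
True dip = arccos(n_z / |n|) = arccos(0.4987) = 60.1°.
Dip direction = azimuth of (n_x, n_y) = atan2(0.843, 0.003) = 90°.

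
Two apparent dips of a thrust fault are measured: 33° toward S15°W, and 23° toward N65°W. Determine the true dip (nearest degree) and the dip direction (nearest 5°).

true dip 40°, dip direction 235°

The two traces are lines in the plane: v₁ = (sin 195°·cos 33°, cos 195°·cos 33°, −sin 33°), v₂ = (sin 295°·cos 23°, cos 295°·cos 23°, −sin 23°).
n = v₁ × v₂ = (-0.528, -0.370, 0.760) (taken with n_z > 0).
tan δ = √(n_x²+n_y²)/n_z = 0.645/0.760, so δ = 40.3°.
Dip direction = atan2(-0.528, -0.370) = 235° (azimuth of n's horizontal projection).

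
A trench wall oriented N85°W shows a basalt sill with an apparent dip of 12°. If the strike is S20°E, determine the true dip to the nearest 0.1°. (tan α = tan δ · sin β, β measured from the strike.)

13.2°

The section is 65° from the strike.
tan δ = tan α / sin β = tan 12° / sin 65° = 0.2126 / 0.9063 = 0.2345
δ = arctan(0.2345) = 13.20°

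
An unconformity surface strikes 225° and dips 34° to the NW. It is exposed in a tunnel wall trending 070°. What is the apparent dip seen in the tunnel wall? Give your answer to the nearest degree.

16°

Angle between strike (225°) and section (070°): β = 25°.
tan(apparent dip) = tan 34° · sin 25° = 0.2851
α = arctan(0.2851) = 15.91°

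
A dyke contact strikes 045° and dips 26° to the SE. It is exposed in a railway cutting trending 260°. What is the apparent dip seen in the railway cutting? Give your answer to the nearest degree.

16°

The strike is 045° and the section trends 260°; the acute angle between them is β = 35°.
tan(apparent dip) = tan 26° · sin 35° = 0.2798
α = arctan(0.2798) = 15.63°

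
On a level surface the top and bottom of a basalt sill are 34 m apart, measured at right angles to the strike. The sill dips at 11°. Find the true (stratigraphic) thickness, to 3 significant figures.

True thickness t = w · sin(dip) = 34 × sin 11°
t = 34 × 0.1908 = 6.488 m

6.49 m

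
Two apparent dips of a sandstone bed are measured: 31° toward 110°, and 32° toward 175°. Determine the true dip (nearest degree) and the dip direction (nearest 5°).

Represent each trace as a vector plunging at its apparent dip toward its trend (east-north-up frame): v₁ = (0.805, -0.293, -0.515), v₂ = (0.074, -0.845, -0.530).
n = v₁ × v₂ = (0.280, -0.389, 0.659) (taken with n_z > 0).
True dip = arccos(n_z / |n|) = arccos(0.8088) = 36.0°.
Dip direction = atan2(0.280, -0.389) = 144° (azimuth of n's horizontal projection).

true dip 36°, dip direction 145°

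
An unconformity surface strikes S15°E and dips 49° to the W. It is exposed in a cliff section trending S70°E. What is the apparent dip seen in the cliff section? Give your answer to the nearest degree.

43°

The strike is S15°E and the section trends S70°E; the acute angle between them is β = 55°.
tan(apparent dip) = tan 49° · sin 55° = 0.9423
α = arctan(0.9423) = 43.30°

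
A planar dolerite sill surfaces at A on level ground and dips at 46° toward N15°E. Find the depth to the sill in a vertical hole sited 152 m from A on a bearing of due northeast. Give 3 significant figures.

136 m

The hole lies 30° from the dip direction, so the down-dip offset is 152 × cos 30° = 131.64 m.
Depth = down-dip offset × tan(dip) = 131.64 × tan 46° = 131.64 × 1.0355
Depth = 136.31 m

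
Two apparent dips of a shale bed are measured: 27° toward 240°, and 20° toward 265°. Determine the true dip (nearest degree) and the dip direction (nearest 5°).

The two traces are lines in the plane: v₁ = (sin 240°·cos 27°, cos 240°·cos 27°, −sin 27°), v₂ = (sin 265°·cos 20°, cos 265°·cos 20°, −sin 20°).
Cross product v₁ × v₂ gives the pole to the plane: n ∝ (-0.115, -0.161, 0.354).
True dip = arccos(n_z / |n|) = arccos(0.8726) = 29.2°.
Dip direction = atan2(-0.115, -0.161) = 216° (azimuth of n's horizontal projection).

true dip 29°, dip direction 215°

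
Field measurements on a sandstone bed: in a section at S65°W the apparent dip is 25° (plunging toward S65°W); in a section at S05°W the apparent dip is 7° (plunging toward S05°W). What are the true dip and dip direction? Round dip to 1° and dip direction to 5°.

The two traces are lines in the plane: v₁ = (sin 245°·cos 25°, cos 245°·cos 25°, −sin 25°), v₂ = (sin 185°·cos 7°, cos 185°·cos 7°, −sin 7°).
n = v₁ × v₂ = (-0.371, -0.064, 0.779) (taken with n_z > 0).
tan δ = √(n_x²+n_y²)/n_z = 0.377/0.779, so δ = 25.8°.
Dip direction = atan2(-0.371, -0.064) = 260° (azimuth of n's horizontal projection).

true dip 26°, dip direction 260°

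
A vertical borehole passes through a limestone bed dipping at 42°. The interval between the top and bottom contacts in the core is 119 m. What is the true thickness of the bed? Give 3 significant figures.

88.4 m

True thickness t = h · cos(dip) = 119 × cos 42°
t = 119 × 0.7431 = 88.434 m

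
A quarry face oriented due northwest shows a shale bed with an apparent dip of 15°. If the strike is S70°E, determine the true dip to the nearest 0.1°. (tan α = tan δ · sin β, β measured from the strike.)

32.4°

The section is 25° from the strike.
tan(true dip) = tan 15° / sin 25° = 0.6340
δ = arctan(0.6340) = 32.38°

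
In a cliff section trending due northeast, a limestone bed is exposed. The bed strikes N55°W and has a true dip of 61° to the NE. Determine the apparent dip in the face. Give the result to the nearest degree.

61°

The strike is N55°W and the section trends due northeast; the acute angle between them is β = 80°.
tan(apparent dip) = tan 61° · sin 80° = 1.7766
apparent dip = arctan 1.7766 = 60.63°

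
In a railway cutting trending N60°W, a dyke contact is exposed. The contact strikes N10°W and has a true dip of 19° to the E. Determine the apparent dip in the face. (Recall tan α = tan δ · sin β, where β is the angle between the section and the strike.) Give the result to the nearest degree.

The section lies 50° from the strike.
tan α = tan 19° × sin 50° = 0.3443 × 0.7660 = 0.2638
apparent dip = arctan 0.2638 = 14.78°

15°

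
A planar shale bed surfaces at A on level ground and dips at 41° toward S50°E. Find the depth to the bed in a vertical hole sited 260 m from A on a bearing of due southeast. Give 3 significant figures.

225 m

The hole lies 5° from the dip direction, so the down-dip offset is 260 × cos 5° = 259.01 m.
Depth = down-dip offset × tan(dip) = 259.01 × tan 41° = 259.01 × 0.8693
Depth = 225.15 m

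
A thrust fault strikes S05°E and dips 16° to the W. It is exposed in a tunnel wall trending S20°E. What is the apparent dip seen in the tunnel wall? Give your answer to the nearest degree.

4°

Angle between strike (S05°E) and section (S20°E): β = 15°.
tan α = tan 16° × sin 15° = 0.2867 × 0.2588 = 0.0742
α = arctan(0.0742) = 4.24°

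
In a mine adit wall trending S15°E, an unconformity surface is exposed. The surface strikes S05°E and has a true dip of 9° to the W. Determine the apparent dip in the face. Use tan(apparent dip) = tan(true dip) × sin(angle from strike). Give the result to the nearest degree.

2°

Angle between strike (S05°E) and section (S15°E): β = 10°.
tan(apparent dip) = tan 9° · sin 10° = 0.0275
apparent dip = arctan 0.0275 = 1.58°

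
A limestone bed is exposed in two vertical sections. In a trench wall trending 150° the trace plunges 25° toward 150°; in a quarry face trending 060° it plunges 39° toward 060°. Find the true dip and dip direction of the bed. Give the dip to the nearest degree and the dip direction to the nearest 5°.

Represent each trace as a vector plunging at its apparent dip toward its trend (east-north-up frame): v₁ = (0.453, -0.785, -0.423), v₂ = (0.673, 0.389, -0.629).
n = v₁ × v₂ = (0.658, 0.001, 0.704) (taken with n_z > 0).
tan δ = √(n_x²+n_y²)/n_z = 0.658/0.704, so δ = 43.1°.
Dip direction = atan2(0.658, 0.001) = 90° (azimuth of n's horizontal projection).

true dip 43°, dip direction 090°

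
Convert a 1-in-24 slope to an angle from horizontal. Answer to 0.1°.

2.4°

tan θ = 1/24 = 0.0417
θ = arctan(0.0417) = 2.39°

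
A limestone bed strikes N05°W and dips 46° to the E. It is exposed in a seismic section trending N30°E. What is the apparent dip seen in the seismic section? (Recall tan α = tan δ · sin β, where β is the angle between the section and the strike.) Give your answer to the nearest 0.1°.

30.7°

Angle between strike (N05°W) and section (N30°E): β = 35°.
tan(apparent dip) = tan 46° · sin 35° = 0.5940
apparent dip = arctan 0.5940 = 30.71°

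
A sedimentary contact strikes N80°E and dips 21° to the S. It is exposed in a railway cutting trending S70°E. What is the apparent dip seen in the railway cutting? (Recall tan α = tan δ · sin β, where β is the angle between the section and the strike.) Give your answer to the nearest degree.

The section lies 30° from the strike.
tan α = tan 21° × sin 30° = 0.3839 × 0.5000 = 0.1919
α = arctan(0.1919) = 10.86°

11°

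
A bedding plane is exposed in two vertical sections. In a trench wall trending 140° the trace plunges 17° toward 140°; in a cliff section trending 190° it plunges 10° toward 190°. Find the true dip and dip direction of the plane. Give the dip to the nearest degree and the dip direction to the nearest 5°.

true dip 17°, dip direction 135°

Represent each trace as a vector plunging at its apparent dip toward its trend (east-north-up frame): v₁ = (0.615, -0.733, -0.292), v₂ = (-0.171, -0.970, -0.174).
Cross product v₁ × v₂ gives the pole to the plane: n ∝ (0.156, -0.157, 0.721).
True dip = arccos(n_z / |n|) = arccos(0.9560) = 17.1°.
Dip direction = atan2(0.156, -0.157) = 135° (azimuth of n's horizontal projection).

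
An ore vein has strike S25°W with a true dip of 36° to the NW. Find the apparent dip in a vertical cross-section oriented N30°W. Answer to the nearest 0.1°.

Angle between strike (S25°W) and section (N30°W): β = 55°.
tan(apparent dip) = tan 36° · sin 55° = 0.5951
apparent dip = arctan 0.5951 = 30.76°

30.8°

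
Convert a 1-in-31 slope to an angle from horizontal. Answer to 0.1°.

1.8°

tan θ = 1/31 = 0.0323
θ = arctan(0.0323) = 1.85°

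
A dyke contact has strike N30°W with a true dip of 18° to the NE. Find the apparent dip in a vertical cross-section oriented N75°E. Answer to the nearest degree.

The strike is N30°W and the section trends N75°E; the acute angle between them is β = 75°.
tan(apparent dip) = tan 18° · sin 75° = 0.3138
α = arctan(0.3138) = 17.42°

17°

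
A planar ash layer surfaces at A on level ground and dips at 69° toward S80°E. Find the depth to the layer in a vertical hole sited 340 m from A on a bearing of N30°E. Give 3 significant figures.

303 m

The hole lies 70° from the dip direction, so the down-dip offset is 340 × cos 70° = 116.29 m.
Depth = down-dip offset × tan(dip) = 116.29 × tan 69° = 116.29 × 2.6051
Depth = 302.94 m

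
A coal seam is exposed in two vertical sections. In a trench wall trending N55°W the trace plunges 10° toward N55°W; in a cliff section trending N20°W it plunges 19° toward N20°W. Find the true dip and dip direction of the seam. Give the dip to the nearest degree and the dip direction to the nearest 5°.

The two traces are lines in the plane: v₁ = (sin 305°·cos 10°, cos 305°·cos 10°, −sin 10°), v₂ = (sin 340°·cos 19°, cos 340°·cos 19°, −sin 19°).
Cross product v₁ × v₂ gives the pole to the plane: n ∝ (0.030, 0.206, 0.534).
True dip = arccos(n_z / |n|) = arccos(0.9315) = 21.3°.
Dip direction = atan2(0.030, 0.206) = 8° (azimuth of n's horizontal projection).

true dip 21°, dip direction 010°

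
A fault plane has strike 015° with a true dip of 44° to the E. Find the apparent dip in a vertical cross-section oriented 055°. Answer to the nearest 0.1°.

31.8°

The strike is 015° and the section trends 055°; the acute angle between them is β = 40°.
tan α = tan 44° × sin 40° = 0.9657 × 0.6428 = 0.6207
α = arctan(0.6207) = 31.83°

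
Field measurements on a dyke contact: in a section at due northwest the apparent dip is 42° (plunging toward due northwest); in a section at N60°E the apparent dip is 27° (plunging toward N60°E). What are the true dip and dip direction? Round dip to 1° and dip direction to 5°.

Each apparent-dip line lies in the plane. As unit vectors (x east, y north, z up), v₁ plunges 42°→due northwest and v₂ plunges 27°→N60°E.
The plane normal is n = v₁ × v₂ ∝ (-0.060, 0.755, 0.640).
Dip δ = arctan(|n_h|/n_z) = arctan(0.757/0.640) = 49.8°.
The horizontal component of n points toward azimuth atan2(n_x, n_y) = 355°, the dip direction.

true dip 50°, dip direction 355°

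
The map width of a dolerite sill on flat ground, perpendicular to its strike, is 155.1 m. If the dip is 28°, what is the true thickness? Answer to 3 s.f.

72.8 m

True thickness t = w · sin(dip) = 155.1 × sin 28°
t = 155.1 × 0.4695 = 72.815 m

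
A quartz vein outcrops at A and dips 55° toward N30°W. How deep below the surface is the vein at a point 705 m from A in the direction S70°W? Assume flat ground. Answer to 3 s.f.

175 m

The hole lies 80° from the dip direction, so the down-dip offset is 705 × cos 80° = 122.42 m.
Depth = down-dip offset × tan(dip) = 122.42 × tan 55° = 122.42 × 1.4281
Depth = 174.84 m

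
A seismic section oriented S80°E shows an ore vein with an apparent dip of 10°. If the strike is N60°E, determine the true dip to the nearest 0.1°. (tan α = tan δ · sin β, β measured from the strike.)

15.3°

The section is 40° from the strike.
tan(true dip) = tan 10° / sin 40° = 0.2743
δ = arctan(0.2743) = 15.34°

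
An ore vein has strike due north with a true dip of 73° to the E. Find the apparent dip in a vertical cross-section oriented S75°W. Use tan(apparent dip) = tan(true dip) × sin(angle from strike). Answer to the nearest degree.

Angle between strike (due north) and section (S75°W): β = 75°.
tan α = tan 73° × sin 75° = 3.2709 × 0.9659 = 3.1594
apparent dip = arctan 3.1594 = 72.44°

72°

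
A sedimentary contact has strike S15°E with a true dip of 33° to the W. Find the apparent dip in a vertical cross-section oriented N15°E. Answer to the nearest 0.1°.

The strike is S15°E and the section trends N15°E; the acute angle between them is β = 30°.
tan α = tan 33° × sin 30° = 0.6494 × 0.5000 = 0.3247
α = arctan(0.3247) = 17.99°

18.0°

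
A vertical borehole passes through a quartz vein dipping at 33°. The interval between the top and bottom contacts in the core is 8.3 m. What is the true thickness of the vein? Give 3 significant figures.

6.96 m

True thickness t = h · cos(dip) = 8.3 × cos 33°
t = 8.3 × 0.8387 = 6.961 m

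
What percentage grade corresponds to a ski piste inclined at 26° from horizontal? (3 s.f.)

48.8%

grade % = 100 × tan 26° = 100 × 0.4877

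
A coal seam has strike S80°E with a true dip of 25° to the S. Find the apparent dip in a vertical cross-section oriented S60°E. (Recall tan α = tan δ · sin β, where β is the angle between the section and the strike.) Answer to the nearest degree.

The section lies 20° from the strike.
tan α = tan 25° × sin 20° = 0.4663 × 0.3420 = 0.1595
apparent dip = arctan 0.1595 = 9.06°

9°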